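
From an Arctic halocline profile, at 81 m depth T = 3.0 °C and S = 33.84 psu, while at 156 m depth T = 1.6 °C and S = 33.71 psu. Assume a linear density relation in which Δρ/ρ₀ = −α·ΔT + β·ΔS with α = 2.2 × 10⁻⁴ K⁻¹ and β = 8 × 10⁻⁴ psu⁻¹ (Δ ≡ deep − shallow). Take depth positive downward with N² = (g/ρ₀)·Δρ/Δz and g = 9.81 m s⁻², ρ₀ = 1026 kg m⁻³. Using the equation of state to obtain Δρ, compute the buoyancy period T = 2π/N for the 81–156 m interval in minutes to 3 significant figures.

ΔT = -1.4 K, ΔS = -0.13 psu (deep − shallow).
Δρ/ρ₀ = −αΔT + βΔS = 3.08 × 10⁻⁴ − 1.04 × 10⁻⁴ = 2.04 × 10⁻⁴, so Δρ ≈ 0.2093 kg m⁻³.
N² = (g/ρ₀)·Δρ/Δz = g·(Δρ/ρ₀)/Δz = 9.81 × 2.04 × 10⁻⁴ / 75 = 2.6683 × 10⁻⁵ s⁻².
N = √(2.6683 × 10⁻⁵) = 5.1656 × 10⁻³ rad s⁻¹ → T = 2π/N = 1.2164 × 10³ s = 20.273 min ≈ 20.3 min.

20.3 min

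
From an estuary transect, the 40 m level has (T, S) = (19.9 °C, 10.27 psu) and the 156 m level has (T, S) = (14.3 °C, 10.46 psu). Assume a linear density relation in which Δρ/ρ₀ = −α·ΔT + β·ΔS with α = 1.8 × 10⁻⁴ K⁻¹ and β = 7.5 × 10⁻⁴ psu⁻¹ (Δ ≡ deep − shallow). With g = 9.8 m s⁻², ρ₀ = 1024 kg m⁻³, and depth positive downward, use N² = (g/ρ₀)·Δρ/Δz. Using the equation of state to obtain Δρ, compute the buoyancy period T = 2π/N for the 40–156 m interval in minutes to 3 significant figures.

10.6 min

ΔT = -5.6 K, ΔS = +0.19 psu (deep − shallow).
Δρ/ρ₀ = −αΔT + βΔS = 1.008 × 10⁻³ + 1.425 × 10⁻⁴ = 1.1505 × 10⁻³, so Δρ ≈ 1.178 kg m⁻³.
N² = (g/ρ₀)·Δρ/Δz = g·(Δρ/ρ₀)/Δz = 9.8 × 1.1505 × 10⁻³ / 116 = 9.7197 × 10⁻⁵ s⁻².
N = √(9.7197 × 10⁻⁵) = 9.8589 × 10⁻³ rad s⁻¹ → T = 2π/N = 637.31 s = 10.622 min ≈ 10.6 min.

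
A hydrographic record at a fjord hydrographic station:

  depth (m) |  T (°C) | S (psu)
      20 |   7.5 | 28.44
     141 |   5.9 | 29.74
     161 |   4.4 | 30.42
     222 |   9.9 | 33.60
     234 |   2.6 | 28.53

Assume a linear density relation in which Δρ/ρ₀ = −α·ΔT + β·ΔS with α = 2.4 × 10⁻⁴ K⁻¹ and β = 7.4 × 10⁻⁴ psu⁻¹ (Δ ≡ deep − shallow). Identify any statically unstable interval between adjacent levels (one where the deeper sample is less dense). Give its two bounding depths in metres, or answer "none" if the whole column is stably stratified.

Evaluate Δρ/ρ₀ = −αΔT + βΔS across each adjacent pair:
  20–141 m: −αΔT+βΔS = −(2.4 × 10⁻⁴)(-1.6)+(7.4 × 10⁻⁴)(+1.30) = 1.3 × 10⁻³ → stable
  141–161 m: −αΔT+βΔS = −(2.4 × 10⁻⁴)(-1.5)+(7.4 × 10⁻⁴)(+0.68) = 8.6 × 10⁻⁴ → stable
  161–222 m: −αΔT+βΔS = −(2.4 × 10⁻⁴)(+5.5)+(7.4 × 10⁻⁴)(+3.18) = 1.0 × 10⁻³ → stable
  222–234 m: −αΔT+βΔS = −(2.4 × 10⁻⁴)(-7.3)+(7.4 × 10⁻⁴)(-5.07) = -2.0 × 10⁻³ → UNSTABLE
The 222–234 m interval has Δρ < 0: lighter water underlies denser water.

222–234 m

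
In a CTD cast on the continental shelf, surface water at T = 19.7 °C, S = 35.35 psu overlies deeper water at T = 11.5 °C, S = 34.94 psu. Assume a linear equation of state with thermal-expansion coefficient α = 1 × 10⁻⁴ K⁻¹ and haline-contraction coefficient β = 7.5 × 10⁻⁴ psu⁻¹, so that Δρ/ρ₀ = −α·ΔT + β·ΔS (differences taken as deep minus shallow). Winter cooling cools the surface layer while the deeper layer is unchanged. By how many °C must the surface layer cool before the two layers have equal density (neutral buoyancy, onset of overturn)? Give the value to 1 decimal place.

Neutral buoyancy requires Δρ = 0, i.e. −α(T_deep − T_surf′) + β(S_deep − S_surf) = 0.
T_surf′ = T_deep − (β/α)·ΔS = 11.5 − (7.5 × 10⁻⁴/1 × 10⁻⁴)·(-0.41) = 14.575 °C.
Cooling required: 19.7 − (14.575) = 5.125 °C.

5.1 °C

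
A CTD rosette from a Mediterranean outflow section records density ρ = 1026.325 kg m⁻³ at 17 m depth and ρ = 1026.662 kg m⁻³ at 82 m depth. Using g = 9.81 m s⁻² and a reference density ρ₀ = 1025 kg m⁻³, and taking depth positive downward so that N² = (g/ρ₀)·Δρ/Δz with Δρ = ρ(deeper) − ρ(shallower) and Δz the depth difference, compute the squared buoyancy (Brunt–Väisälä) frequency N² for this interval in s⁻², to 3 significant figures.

4.96 × 10⁻⁵ s⁻²

Δρ = 1026.662 − 1026.325 = 0.337 kg m⁻³ over Δz = 82 − 17 = 65 m.
N² = (9.81/1025) × (0.337/65) = 4.9621 × 10⁻⁵ s⁻² ≈ 4.96 × 10⁻⁵ s⁻².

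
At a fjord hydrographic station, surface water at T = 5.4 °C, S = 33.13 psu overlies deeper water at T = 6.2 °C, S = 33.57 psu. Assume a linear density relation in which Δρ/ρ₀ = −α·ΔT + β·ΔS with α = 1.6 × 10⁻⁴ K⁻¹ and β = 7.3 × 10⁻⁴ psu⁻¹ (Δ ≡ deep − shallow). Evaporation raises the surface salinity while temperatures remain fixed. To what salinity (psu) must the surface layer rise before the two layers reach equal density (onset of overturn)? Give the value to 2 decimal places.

33.39 psu

Neutral buoyancy requires −α(T_deep − T_surf) + β(S_deep − S_surf′) = 0.
S_surf′ = S_deep − (α/β)·ΔT = 33.57 − (1.6 × 10⁻⁴/7.3 × 10⁻⁴)·(+0.8) = 33.3947 psu.
Increase required: 33.3947 − 33.13 = 0.2647 psu.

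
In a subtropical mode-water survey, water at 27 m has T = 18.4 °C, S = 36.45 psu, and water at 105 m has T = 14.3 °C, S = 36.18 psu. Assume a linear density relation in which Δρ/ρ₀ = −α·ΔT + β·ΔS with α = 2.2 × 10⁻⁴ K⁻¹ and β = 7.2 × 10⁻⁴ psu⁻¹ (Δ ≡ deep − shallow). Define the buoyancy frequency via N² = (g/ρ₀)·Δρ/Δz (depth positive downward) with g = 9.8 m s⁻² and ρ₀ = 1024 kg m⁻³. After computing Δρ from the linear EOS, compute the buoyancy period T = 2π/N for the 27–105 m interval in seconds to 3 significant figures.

666 s

ΔT = -4.1 K, ΔS = -0.27 psu (deep − shallow).
Δρ/ρ₀ = −αΔT + βΔS = 9.02 × 10⁻⁴ − 1.944 × 10⁻⁴ = 7.076 × 10⁻⁴, so Δρ ≈ 0.7246 kg m⁻³.
N² = (g/ρ₀)·Δρ/Δz = g·(Δρ/ρ₀)/Δz = 9.8 × 7.076 × 10⁻⁴ / 78 = 8.8904 × 10⁻⁵ s⁻².
N = √(8.8904 × 10⁻⁵) = 9.4289 × 10⁻³ rad s⁻¹ → T = 2π/N = 666.38 s ≈ 666 s.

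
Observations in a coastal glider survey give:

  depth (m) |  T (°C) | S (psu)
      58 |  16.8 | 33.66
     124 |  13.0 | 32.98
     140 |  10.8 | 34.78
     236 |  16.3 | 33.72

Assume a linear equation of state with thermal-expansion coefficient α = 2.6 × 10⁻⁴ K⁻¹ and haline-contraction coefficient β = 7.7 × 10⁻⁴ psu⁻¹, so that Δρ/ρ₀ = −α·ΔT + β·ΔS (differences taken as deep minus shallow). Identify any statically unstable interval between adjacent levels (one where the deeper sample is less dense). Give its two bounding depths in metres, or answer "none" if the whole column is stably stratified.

140–236 m

Evaluate Δρ/ρ₀ = −αΔT + βΔS across each adjacent pair:
  58–124 m: −αΔT+βΔS = −(2.6 × 10⁻⁴)(-3.8)+(7.7 × 10⁻⁴)(-0.68) = 4.6 × 10⁻⁴ → stable
  124–140 m: −αΔT+βΔS = −(2.6 × 10⁻⁴)(-2.2)+(7.7 × 10⁻⁴)(+1.80) = 2.0 × 10⁻³ → stable
  140–236 m: −αΔT+βΔS = −(2.6 × 10⁻⁴)(+5.5)+(7.7 × 10⁻⁴)(-1.06) = -2.2 × 10⁻³ → UNSTABLE
The 140–236 m interval has Δρ < 0: lighter water underlies denser water.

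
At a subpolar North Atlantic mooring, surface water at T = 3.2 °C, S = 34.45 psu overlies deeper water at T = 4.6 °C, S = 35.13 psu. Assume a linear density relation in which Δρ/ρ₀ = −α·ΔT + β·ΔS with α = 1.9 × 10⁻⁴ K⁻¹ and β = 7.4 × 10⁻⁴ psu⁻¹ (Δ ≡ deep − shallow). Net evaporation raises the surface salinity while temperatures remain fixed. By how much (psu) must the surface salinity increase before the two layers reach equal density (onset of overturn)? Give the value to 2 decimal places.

Neutral buoyancy requires −α(T_deep − T_surf) + β(S_deep − S_surf′) = 0.
S_surf′ = S_deep − (α/β)·ΔT = 35.13 − (1.9 × 10⁻⁴/7.4 × 10⁻⁴)·(+1.4) = 34.7705 psu.
Increase required: 34.7705 − 34.45 = 0.3205 psu.

0.32 psu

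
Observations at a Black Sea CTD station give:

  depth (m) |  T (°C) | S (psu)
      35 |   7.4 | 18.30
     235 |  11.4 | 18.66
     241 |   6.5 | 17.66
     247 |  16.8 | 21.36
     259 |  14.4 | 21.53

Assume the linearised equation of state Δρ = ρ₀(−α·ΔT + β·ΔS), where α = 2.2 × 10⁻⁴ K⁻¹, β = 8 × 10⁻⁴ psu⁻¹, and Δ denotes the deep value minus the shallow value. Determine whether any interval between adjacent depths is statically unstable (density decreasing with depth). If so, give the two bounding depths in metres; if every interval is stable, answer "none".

35–235 m

Evaluate Δρ/ρ₀ = −αΔT + βΔS across each adjacent pair:
  35–235 m: −αΔT+βΔS = −(2.2 × 10⁻⁴)(+4.0)+(8 × 10⁻⁴)(+0.36) = -5.9 × 10⁻⁴ → UNSTABLE
  235–241 m: −αΔT+βΔS = −(2.2 × 10⁻⁴)(-4.9)+(8 × 10⁻⁴)(-1.00) = 2.8 × 10⁻⁴ → stable
  241–247 m: −αΔT+βΔS = −(2.2 × 10⁻⁴)(+10.3)+(8 × 10⁻⁴)(+3.70) = 6.9 × 10⁻⁴ → stable
  247–259 m: −αΔT+βΔS = −(2.2 × 10⁻⁴)(-2.4)+(8 × 10⁻⁴)(+0.17) = 6.6 × 10⁻⁴ → stable
The 35–235 m interval has Δρ < 0: lighter water underlies denser water.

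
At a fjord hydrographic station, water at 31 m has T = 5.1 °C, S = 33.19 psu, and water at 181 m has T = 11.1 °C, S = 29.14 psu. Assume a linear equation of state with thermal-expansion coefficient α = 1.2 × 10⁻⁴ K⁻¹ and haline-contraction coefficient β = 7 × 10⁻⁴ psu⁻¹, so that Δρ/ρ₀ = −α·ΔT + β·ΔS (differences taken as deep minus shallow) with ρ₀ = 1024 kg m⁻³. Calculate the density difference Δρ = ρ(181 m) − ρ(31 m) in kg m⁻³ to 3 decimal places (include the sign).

-3.640 kg m⁻³

ΔT = +6.0 K, ΔS = -4.05 psu (deep − shallow).
Δρ/ρ₀ = −(1.2 × 10⁻⁴)(+6.0) + (7 × 10⁻⁴)(-4.05) = -3.555 × 10⁻³.
Δρ = 1024 × (-3.555 × 10⁻³) = -3.640 kg m⁻³.
Negative Δρ: lighter below, statically unstable.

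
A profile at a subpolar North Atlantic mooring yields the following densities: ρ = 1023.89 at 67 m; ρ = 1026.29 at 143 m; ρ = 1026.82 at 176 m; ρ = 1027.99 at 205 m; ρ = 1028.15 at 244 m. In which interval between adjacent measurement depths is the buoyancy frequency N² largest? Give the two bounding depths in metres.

Compute the density gradient over each adjacent pair:
  67–143 m: Δρ/Δz = 2.40/76 = 0.032 kg m⁻⁴
  143–176 m: Δρ/Δz = 0.53/33 = 0.016 kg m⁻⁴
  176–205 m: Δρ/Δz = 1.17/29 = 0.040 kg m⁻⁴
  205–244 m: Δρ/Δz = 0.16/39 = 4.1 × 10⁻³ kg m⁻⁴
The largest gradient is in the 176–205 m interval — the pycnocline.

176–205 m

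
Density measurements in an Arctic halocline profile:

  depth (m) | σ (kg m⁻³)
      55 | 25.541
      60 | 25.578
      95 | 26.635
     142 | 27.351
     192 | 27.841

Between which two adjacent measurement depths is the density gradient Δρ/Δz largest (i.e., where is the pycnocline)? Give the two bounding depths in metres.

Compute the density gradient over each adjacent pair:
  55–60 m: Δρ/Δz = 0.037/5 = 7.4 × 10⁻³ kg m⁻⁴
  60–95 m: Δρ/Δz = 1.057/35 = 0.030 kg m⁻⁴
  95–142 m: Δρ/Δz = 0.716/47 = 0.015 kg m⁻⁴
  142–192 m: Δρ/Δz = 0.490/50 = 9.8 × 10⁻³ kg m⁻⁴
The largest gradient is in the 60–95 m interval — the pycnocline.

60–95 m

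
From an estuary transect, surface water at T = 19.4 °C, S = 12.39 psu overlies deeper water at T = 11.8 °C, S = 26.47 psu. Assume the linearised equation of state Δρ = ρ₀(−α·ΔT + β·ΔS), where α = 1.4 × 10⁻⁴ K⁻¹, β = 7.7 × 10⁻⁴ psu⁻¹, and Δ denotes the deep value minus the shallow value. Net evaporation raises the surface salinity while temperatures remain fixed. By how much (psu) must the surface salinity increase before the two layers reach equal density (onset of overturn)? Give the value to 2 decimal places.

Neutral buoyancy requires −α(T_deep − T_surf) + β(S_deep − S_surf′) = 0.
S_surf′ = S_deep − (α/β)·ΔT = 26.47 − (1.4 × 10⁻⁴/7.7 × 10⁻⁴)·(-7.6) = 27.8518 psu.
Increase required: 27.8518 − 12.39 = 15.4618 psu.

15.46 psu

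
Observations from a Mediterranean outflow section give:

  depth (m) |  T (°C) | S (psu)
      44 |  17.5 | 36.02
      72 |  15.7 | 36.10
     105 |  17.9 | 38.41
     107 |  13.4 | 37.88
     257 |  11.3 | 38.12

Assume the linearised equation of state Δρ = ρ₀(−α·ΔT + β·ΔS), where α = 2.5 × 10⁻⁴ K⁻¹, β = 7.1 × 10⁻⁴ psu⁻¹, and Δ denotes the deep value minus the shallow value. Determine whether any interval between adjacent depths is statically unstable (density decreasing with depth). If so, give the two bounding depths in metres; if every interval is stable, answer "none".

Evaluate Δρ/ρ₀ = −αΔT + βΔS across each adjacent pair:
  44–72 m: −αΔT+βΔS = −(2.5 × 10⁻⁴)(-1.8)+(7.1 × 10⁻⁴)(+0.08) = 5.1 × 10⁻⁴ → stable
  72–105 m: −αΔT+βΔS = −(2.5 × 10⁻⁴)(+2.2)+(7.1 × 10⁻⁴)(+2.31) = 1.1 × 10⁻³ → stable
  105–107 m: −αΔT+βΔS = −(2.5 × 10⁻⁴)(-4.5)+(7.1 × 10⁻⁴)(-0.53) = 7.5 × 10⁻⁴ → stable
  107–257 m: −αΔT+βΔS = −(2.5 × 10⁻⁴)(-2.1)+(7.1 × 10⁻⁴)(+0.24) = 7.0 × 10⁻⁴ → stable
Every interval has Δρ > 0: the column is stably stratified throughout.

none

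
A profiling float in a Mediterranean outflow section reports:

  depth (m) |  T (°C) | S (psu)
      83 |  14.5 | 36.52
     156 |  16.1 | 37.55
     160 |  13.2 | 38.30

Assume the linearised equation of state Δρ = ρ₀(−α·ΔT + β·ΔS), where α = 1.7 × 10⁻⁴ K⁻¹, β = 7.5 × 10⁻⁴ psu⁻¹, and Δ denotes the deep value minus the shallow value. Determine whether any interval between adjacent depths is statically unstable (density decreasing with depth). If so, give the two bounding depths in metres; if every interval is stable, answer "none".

Evaluate Δρ/ρ₀ = −αΔT + βΔS across each adjacent pair:
  83–156 m: −αΔT+βΔS = −(1.7 × 10⁻⁴)(+1.6)+(7.5 × 10⁻⁴)(+1.03) = 5.0 × 10⁻⁴ → stable
  156–160 m: −αΔT+βΔS = −(1.7 × 10⁻⁴)(-2.9)+(7.5 × 10⁻⁴)(+0.75) = 1.1 × 10⁻³ → stable
Every interval has Δρ > 0: the column is stably stratified throughout.

none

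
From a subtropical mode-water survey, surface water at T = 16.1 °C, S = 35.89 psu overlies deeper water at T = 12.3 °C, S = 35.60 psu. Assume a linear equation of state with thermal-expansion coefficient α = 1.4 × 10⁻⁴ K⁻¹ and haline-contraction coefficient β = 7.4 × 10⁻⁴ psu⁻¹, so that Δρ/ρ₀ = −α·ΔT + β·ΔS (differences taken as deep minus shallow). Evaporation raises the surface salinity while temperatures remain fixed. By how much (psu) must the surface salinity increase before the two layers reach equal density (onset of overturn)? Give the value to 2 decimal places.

0.43 psu

Neutral buoyancy requires −α(T_deep − T_surf) + β(S_deep − S_surf′) = 0.
S_surf′ = S_deep − (α/β)·ΔT = 35.60 − (1.4 × 10⁻⁴/7.4 × 10⁻⁴)·(-3.8) = 36.3189 psu.
Increase required: 36.3189 − 35.89 = 0.4289 psu.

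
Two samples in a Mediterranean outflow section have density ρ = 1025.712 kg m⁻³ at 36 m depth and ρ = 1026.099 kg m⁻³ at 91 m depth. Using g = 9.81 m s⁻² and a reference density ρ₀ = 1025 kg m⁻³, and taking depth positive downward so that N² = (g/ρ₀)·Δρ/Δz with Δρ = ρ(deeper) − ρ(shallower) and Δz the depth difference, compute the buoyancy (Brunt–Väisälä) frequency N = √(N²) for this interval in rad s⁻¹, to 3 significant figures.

Δρ = 1026.099 − 1025.712 = 0.387 kg m⁻³ over Δz = 91 − 36 = 55 m.
N² = (9.81/1025) × (0.387/55) = 6.7343 × 10⁻⁵ s⁻².
N = √(6.7343 × 10⁻⁵) = 8.2063 × 10⁻³ rad s⁻¹ ≈ 8.21 × 10⁻³ rad s⁻¹.
Since Δρ > 0 the layer is stably stratified.

8.21 × 10⁻³ rad s⁻¹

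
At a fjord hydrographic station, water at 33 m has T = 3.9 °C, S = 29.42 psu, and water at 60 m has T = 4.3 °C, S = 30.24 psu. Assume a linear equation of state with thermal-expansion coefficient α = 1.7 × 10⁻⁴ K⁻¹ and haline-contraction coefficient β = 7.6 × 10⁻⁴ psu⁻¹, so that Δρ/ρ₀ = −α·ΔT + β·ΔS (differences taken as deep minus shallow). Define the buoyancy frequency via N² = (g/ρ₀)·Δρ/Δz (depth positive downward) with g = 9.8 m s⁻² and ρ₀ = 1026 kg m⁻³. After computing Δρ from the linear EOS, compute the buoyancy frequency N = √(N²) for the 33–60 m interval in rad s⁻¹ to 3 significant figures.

0.0142 rad s⁻¹

ΔT = +0.4 K, ΔS = +0.82 psu (deep − shallow).
Δρ/ρ₀ = −αΔT + βΔS = -6.80 × 10⁻⁵ + 6.232 × 10⁻⁴ = 5.552 × 10⁻⁴, so Δρ ≈ 0.5696 kg m⁻³.
N² = (g/ρ₀)·Δρ/Δz = g·(Δρ/ρ₀)/Δz = 9.8 × 5.552 × 10⁻⁴ / 27 = 2.0152 × 10⁻⁴ s⁻².
N = √(2.0152 × 10⁻⁴) = 0.014196 rad s⁻¹ ≈ 0.0142 rad s⁻¹.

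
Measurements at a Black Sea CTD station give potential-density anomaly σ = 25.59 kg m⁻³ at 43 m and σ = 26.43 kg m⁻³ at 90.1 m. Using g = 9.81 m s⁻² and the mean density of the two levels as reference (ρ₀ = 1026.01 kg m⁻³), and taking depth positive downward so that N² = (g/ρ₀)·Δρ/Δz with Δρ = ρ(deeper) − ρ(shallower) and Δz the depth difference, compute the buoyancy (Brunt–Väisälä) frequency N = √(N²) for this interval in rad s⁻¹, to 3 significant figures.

0.0131 rad s⁻¹

Δρ = 1026.43 − 1025.59 = 0.84 kg m⁻³ over Δz = 90.1 − 43 = 47.1 m.
N² = (9.81/1026.01) × (0.84/47.1) = 1.7052 × 10⁻⁴ s⁻².
N = √(1.7052 × 10⁻⁴) = 0.013058 rad s⁻¹ ≈ 0.0131 rad s⁻¹.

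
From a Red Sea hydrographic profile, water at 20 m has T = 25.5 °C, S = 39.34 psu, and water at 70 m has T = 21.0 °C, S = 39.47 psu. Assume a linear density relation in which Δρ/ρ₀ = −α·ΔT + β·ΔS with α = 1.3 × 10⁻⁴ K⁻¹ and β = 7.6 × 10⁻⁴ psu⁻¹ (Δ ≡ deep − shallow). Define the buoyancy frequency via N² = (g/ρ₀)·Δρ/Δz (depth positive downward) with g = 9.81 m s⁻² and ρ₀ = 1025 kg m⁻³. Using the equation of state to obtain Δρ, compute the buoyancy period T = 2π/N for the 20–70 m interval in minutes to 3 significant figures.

9.04 min

ΔT = -4.5 K, ΔS = +0.13 psu (deep − shallow).
Δρ/ρ₀ = −αΔT + βΔS = 5.85 × 10⁻⁴ + 9.88 × 10⁻⁵ = 6.838 × 10⁻⁴, so Δρ ≈ 0.7009 kg m⁻³.
N² = (g/ρ₀)·Δρ/Δz = g·(Δρ/ρ₀)/Δz = 9.81 × 6.838 × 10⁻⁴ / 50 = 1.3416 × 10⁻⁴ s⁻².
N = √(1.3416 × 10⁻⁴) = 0.011583 rad s⁻¹ → T = 2π/N = 542.45 s = 9.0408 min ≈ 9.04 min.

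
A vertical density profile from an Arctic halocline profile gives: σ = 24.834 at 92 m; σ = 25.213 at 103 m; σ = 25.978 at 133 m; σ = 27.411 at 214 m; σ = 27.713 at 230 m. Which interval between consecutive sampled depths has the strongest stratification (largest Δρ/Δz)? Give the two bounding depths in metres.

Compute the density gradient over each adjacent pair:
  92–103 m: Δρ/Δz = 0.379/11 = 0.034 kg m⁻⁴
  103–133 m: Δρ/Δz = 0.765/30 = 0.026 kg m⁻⁴
  133–214 m: Δρ/Δz = 1.433/81 = 0.018 kg m⁻⁴
  214–230 m: Δρ/Δz = 0.302/16 = 0.019 kg m⁻⁴
The largest gradient is in the 92–103 m interval — the pycnocline.

92–103 m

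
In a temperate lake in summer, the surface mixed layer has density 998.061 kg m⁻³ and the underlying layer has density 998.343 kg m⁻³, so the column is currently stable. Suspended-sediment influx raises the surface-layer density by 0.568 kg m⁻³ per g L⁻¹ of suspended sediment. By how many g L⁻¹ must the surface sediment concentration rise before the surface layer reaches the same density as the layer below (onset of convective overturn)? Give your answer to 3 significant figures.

0.496 g L⁻¹

Density deficit of the surface layer: 998.343 − 998.061 = 0.282 kg m⁻³.
Required change = 0.282 / 0.568 = 0.496 g L⁻¹.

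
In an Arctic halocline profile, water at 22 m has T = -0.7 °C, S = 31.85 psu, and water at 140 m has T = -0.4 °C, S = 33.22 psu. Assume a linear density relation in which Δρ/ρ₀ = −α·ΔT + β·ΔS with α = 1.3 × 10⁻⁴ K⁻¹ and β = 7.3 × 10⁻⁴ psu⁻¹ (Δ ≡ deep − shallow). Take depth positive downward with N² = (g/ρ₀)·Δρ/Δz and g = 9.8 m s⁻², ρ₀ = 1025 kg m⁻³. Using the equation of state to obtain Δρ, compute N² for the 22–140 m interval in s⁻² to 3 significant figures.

ΔT = +0.3 K, ΔS = +1.37 psu (deep − shallow).
Δρ/ρ₀ = −αΔT + βΔS = -3.90 × 10⁻⁵ + 1.0001 × 10⁻³ = 9.611 × 10⁻⁴, so Δρ ≈ 0.9851 kg m⁻³.
N² = (g/ρ₀)·Δρ/Δz = g·(Δρ/ρ₀)/Δz = 9.8 × 9.611 × 10⁻⁴ / 118 = 7.9820 × 10⁻⁵ s⁻² ≈ 7.98 × 10⁻⁵ s⁻².

7.98 × 10⁻⁵ s⁻²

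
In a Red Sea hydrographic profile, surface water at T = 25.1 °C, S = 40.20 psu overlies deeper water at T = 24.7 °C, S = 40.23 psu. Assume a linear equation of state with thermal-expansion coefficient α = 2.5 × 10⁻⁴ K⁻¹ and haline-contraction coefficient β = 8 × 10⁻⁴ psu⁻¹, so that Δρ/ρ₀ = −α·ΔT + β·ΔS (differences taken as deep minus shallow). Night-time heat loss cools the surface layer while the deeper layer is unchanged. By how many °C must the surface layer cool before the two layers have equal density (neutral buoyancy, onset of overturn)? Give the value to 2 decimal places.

0.50 °C

Neutral buoyancy requires Δρ = 0, i.e. −α(T_deep − T_surf′) + β(S_deep − S_surf) = 0.
T_surf′ = T_deep − (β/α)·ΔS = 24.7 − (8 × 10⁻⁴/2.5 × 10⁻⁴)·(+0.03) = 24.6040 °C.
Cooling required: 25.1 − (24.6040) = 0.4960 °C.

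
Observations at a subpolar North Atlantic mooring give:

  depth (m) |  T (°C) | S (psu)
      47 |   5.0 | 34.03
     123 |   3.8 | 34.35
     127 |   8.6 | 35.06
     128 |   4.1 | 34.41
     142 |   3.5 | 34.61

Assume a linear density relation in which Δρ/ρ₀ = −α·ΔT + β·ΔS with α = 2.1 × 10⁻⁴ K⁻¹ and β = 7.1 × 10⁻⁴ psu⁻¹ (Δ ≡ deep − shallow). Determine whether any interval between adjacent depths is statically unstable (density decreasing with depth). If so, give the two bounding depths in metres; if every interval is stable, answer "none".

Evaluate Δρ/ρ₀ = −αΔT + βΔS across each adjacent pair:
  47–123 m: −αΔT+βΔS = −(2.1 × 10⁻⁴)(-1.2)+(7.1 × 10⁻⁴)(+0.32) = 4.8 × 10⁻⁴ → stable
  123–127 m: −αΔT+βΔS = −(2.1 × 10⁻⁴)(+4.8)+(7.1 × 10⁻⁴)(+0.71) = -5.0 × 10⁻⁴ → UNSTABLE
  127–128 m: −αΔT+βΔS = −(2.1 × 10⁻⁴)(-4.5)+(7.1 × 10⁻⁴)(-0.65) = 4.8 × 10⁻⁴ → stable
  128–142 m: −αΔT+βΔS = −(2.1 × 10⁻⁴)(-0.6)+(7.1 × 10⁻⁴)(+0.20) = 2.7 × 10⁻⁴ → stable
The 123–127 m interval has Δρ < 0: lighter water underlies denser water.

123–127 m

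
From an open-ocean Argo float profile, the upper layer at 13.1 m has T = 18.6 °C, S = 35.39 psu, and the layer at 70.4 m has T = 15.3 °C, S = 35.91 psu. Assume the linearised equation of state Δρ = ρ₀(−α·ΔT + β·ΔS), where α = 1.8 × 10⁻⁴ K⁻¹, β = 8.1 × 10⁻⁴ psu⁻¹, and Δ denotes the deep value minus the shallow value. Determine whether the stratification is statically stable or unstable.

ΔT = 15.3 − 18.6 = -3.3 K and ΔS = 35.91 − 35.39 = +0.52 psu (deep − shallow).
−αΔT = 5.94 × 10⁻⁴; βΔS = 4.212 × 10⁻⁴; sum Δρ/ρ₀ = 1.0152 × 10⁻³.
Δρ/ρ₀ > 0, so Δρ > 0: deeper water is denser → statically stable.

stable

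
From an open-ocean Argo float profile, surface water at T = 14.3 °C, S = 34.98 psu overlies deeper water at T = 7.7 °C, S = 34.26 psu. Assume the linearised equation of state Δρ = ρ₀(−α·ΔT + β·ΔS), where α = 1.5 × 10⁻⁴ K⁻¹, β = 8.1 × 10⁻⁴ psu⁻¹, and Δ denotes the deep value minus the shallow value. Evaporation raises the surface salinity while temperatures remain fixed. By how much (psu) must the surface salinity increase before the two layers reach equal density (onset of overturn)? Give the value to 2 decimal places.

0.50 psu

Neutral buoyancy requires −α(T_deep − T_surf) + β(S_deep − S_surf′) = 0.
S_surf′ = S_deep − (α/β)·ΔT = 34.26 − (1.5 × 10⁻⁴/8.1 × 10⁻⁴)·(-6.6) = 35.4822 psu.
Increase required: 35.4822 − 34.98 = 0.5022 psu.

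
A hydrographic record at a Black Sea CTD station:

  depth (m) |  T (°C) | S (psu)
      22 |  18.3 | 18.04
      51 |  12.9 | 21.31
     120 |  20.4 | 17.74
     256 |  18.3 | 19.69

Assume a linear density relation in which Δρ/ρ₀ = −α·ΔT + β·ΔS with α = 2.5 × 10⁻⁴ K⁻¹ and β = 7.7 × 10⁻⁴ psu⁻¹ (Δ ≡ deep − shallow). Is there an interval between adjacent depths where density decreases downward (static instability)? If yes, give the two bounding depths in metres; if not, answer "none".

51–120 m

Evaluate Δρ/ρ₀ = −αΔT + βΔS across each adjacent pair:
  22–51 m: −αΔT+βΔS = −(2.5 × 10⁻⁴)(-5.4)+(7.7 × 10⁻⁴)(+3.27) = 3.9 × 10⁻³ → stable
  51–120 m: −αΔT+βΔS = −(2.5 × 10⁻⁴)(+7.5)+(7.7 × 10⁻⁴)(-3.57) = -4.6 × 10⁻³ → UNSTABLE
  120–256 m: −αΔT+βΔS = −(2.5 × 10⁻⁴)(-2.1)+(7.7 × 10⁻⁴)(+1.95) = 2.0 × 10⁻³ → stable
The 51–120 m interval has Δρ < 0: lighter water underlies denser water.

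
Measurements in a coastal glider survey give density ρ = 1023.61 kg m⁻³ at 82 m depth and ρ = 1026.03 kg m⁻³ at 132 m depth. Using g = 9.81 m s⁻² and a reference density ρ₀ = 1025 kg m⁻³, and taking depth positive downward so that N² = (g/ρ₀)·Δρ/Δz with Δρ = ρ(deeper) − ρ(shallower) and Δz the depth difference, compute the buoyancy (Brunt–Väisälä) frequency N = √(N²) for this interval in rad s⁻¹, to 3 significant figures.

Δρ = 1026.03 − 1023.61 = 2.42 kg m⁻³ over Δz = 132 − 82 = 50 m.
N² = (9.81/1025) × (2.42/50) = 4.6322 × 10⁻⁴ s⁻².
N = √(4.6322 × 10⁻⁴) = 0.021523 rad s⁻¹ ≈ 0.0215 rad s⁻¹.

0.0215 rad s⁻¹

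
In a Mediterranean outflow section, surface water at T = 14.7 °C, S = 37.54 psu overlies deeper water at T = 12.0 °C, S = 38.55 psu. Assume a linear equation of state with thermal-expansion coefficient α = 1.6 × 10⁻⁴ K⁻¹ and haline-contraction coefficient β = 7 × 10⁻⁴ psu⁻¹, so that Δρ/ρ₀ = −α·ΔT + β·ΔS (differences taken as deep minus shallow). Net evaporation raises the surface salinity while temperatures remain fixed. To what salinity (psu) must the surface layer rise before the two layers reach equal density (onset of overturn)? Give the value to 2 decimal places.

Neutral buoyancy requires −α(T_deep − T_surf) + β(S_deep − S_surf′) = 0.
S_surf′ = S_deep − (α/β)·ΔT = 38.55 − (1.6 × 10⁻⁴/7 × 10⁻⁴)·(-2.7) = 39.1671 psu.
Increase required: 39.1671 − 37.54 = 1.6271 psu.

39.17 psu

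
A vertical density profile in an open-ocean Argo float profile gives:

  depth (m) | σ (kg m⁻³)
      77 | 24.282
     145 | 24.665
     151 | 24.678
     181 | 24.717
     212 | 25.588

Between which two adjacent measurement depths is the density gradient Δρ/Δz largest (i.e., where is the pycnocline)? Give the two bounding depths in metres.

181–212 m

Compute the density gradient over each adjacent pair:
  77–145 m: Δρ/Δz = 0.383/68 = 5.6 × 10⁻³ kg m⁻⁴
  145–151 m: Δρ/Δz = 0.013/6 = 2.2 × 10⁻³ kg m⁻⁴
  151–181 m: Δρ/Δz = 0.039/30 = 1.3 × 10⁻³ kg m⁻⁴
  181–212 m: Δρ/Δz = 0.871/31 = 0.028 kg m⁻⁴
The largest gradient is in the 181–212 m interval — the pycnocline.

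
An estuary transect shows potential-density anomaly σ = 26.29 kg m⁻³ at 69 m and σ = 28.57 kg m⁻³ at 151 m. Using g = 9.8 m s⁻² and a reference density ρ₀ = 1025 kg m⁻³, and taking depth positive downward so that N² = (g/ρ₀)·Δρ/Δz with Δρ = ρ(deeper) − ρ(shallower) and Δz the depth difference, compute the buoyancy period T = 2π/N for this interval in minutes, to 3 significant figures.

Δρ = 1028.57 − 1026.29 = 2.28 kg m⁻³ over Δz = 151 − 69 = 82 m.
N² = (9.8/1025) × (2.28/82) = 2.6584 × 10⁻⁴ s⁻².
N = √(2.6584 × 10⁻⁴) = 0.016305 rad s⁻¹, so T = 2π/N = 385.35 s = 6.4225 min ≈ 6.42 min.

6.42 min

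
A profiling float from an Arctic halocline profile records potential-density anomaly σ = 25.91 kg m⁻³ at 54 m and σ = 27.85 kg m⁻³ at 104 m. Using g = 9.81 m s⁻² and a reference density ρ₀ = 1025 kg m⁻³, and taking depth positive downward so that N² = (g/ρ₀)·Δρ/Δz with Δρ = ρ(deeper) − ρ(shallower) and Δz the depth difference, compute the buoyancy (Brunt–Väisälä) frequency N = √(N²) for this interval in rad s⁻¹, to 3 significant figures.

0.0193 rad s⁻¹

Δρ = 1027.85 − 1025.91 = 1.94 kg m⁻³ over Δz = 104 − 54 = 50 m.
N² = (9.81/1025) × (1.94/50) = 3.7134 × 10⁻⁴ s⁻².
N = √(3.7134 × 10⁻⁴) = 0.019270 rad s⁻¹ ≈ 0.0193 rad s⁻¹.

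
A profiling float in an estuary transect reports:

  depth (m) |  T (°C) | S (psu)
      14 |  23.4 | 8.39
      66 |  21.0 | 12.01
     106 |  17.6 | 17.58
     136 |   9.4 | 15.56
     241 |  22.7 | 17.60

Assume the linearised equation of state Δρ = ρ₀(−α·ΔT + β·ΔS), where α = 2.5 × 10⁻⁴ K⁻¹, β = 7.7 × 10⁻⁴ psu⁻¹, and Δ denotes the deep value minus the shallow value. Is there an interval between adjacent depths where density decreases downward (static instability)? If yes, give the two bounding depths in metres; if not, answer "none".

136–241 m

Evaluate Δρ/ρ₀ = −αΔT + βΔS across each adjacent pair:
  14–66 m: −αΔT+βΔS = −(2.5 × 10⁻⁴)(-2.4)+(7.7 × 10⁻⁴)(+3.62) = 3.4 × 10⁻³ → stable
  66–106 m: −αΔT+βΔS = −(2.5 × 10⁻⁴)(-3.4)+(7.7 × 10⁻⁴)(+5.57) = 5.1 × 10⁻³ → stable
  106–136 m: −αΔT+βΔS = −(2.5 × 10⁻⁴)(-8.2)+(7.7 × 10⁻⁴)(-2.02) = 4.9 × 10⁻⁴ → stable
  136–241 m: −αΔT+βΔS = −(2.5 × 10⁻⁴)(+13.3)+(7.7 × 10⁻⁴)(+2.04) = -1.8 × 10⁻³ → UNSTABLE
The 136–241 m interval has Δρ < 0: lighter water underlies denser water.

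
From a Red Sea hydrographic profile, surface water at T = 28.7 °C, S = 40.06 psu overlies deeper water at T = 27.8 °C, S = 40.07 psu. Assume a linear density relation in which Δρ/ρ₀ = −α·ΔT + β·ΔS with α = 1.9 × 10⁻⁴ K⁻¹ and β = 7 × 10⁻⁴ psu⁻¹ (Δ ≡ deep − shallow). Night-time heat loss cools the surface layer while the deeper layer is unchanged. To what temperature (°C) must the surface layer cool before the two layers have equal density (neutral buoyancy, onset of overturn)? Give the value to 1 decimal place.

Neutral buoyancy requires Δρ = 0, i.e. −α(T_deep − T_surf′) + β(S_deep − S_surf) = 0.
T_surf′ = T_deep − (β/α)·ΔS = 27.8 − (7 × 10⁻⁴/1.9 × 10⁻⁴)·(+0.01) = 27.763 °C.
Cooling required: 28.7 − (27.763) = 0.937 °C.

27.8 °C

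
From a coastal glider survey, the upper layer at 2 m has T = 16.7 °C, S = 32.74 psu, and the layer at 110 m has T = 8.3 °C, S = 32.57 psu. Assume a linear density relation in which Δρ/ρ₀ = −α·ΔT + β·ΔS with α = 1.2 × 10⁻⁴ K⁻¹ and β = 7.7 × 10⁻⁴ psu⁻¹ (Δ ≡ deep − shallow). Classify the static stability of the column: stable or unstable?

stable

ΔT = 8.3 − 16.7 = -8.4 K and ΔS = 32.57 − 32.74 = -0.17 psu (deep − shallow).
−αΔT = 1.008 × 10⁻³; βΔS = -1.309 × 10⁻⁴; sum Δρ/ρ₀ = 8.771 × 10⁻⁴.
Δρ/ρ₀ > 0, so Δρ > 0: deeper water is denser → statically stable.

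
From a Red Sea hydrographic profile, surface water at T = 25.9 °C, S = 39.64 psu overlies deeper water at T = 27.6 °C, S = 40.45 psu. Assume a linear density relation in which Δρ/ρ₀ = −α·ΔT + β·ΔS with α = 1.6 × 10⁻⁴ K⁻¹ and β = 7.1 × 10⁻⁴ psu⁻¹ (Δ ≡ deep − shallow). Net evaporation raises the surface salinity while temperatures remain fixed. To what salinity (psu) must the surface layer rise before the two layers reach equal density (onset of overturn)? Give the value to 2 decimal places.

40.07 psu

Neutral buoyancy requires −α(T_deep − T_surf) + β(S_deep − S_surf′) = 0.
S_surf′ = S_deep − (α/β)·ΔT = 40.45 − (1.6 × 10⁻⁴/7.1 × 10⁻⁴)·(+1.7) = 40.0669 psu.
Increase required: 40.0669 − 39.64 = 0.4269 psu.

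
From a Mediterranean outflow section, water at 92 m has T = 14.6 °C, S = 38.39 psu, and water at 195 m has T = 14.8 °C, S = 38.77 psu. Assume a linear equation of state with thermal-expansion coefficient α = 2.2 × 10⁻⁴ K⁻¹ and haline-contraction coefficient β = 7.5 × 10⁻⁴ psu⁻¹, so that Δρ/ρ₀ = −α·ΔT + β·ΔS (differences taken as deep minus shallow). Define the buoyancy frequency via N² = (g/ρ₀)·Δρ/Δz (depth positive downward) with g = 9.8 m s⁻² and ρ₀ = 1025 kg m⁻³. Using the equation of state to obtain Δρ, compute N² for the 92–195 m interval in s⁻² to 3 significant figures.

ΔT = +0.2 K, ΔS = +0.38 psu (deep − shallow).
Δρ/ρ₀ = −αΔT + βΔS = -4.40 × 10⁻⁵ + 2.85 × 10⁻⁴ = 2.41 × 10⁻⁴, so Δρ ≈ 0.2470 kg m⁻³.
N² = (g/ρ₀)·Δρ/Δz = g·(Δρ/ρ₀)/Δz = 9.8 × 2.41 × 10⁻⁴ / 103 = 2.2930 × 10⁻⁵ s⁻² ≈ 2.29 × 10⁻⁵ s⁻².

2.29 × 10⁻⁵ s⁻²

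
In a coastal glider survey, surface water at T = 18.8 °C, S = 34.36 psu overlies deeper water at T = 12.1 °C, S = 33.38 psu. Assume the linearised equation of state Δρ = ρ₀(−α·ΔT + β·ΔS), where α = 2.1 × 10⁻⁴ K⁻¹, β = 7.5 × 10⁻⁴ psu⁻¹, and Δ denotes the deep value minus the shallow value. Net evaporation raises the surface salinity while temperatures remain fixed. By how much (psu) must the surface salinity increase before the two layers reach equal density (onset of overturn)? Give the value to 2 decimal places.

0.90 psu

Neutral buoyancy requires −α(T_deep − T_surf) + β(S_deep − S_surf′) = 0.
S_surf′ = S_deep − (α/β)·ΔT = 33.38 − (2.1 × 10⁻⁴/7.5 × 10⁻⁴)·(-6.7) = 35.2560 psu.
Increase required: 35.2560 − 34.36 = 0.8960 psu.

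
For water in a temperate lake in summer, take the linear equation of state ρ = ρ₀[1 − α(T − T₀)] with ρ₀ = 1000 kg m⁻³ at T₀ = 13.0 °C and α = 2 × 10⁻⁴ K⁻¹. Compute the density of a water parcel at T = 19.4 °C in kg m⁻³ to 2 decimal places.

T − T₀ = +6.4 K.
Bracket = 1 − α·(+6.4) = 1 + (-1.28 × 10⁻³) = 0.9987200.
ρ = 1000 × 0.9987200 = 998.72 kg m⁻³.

998.72 kg m⁻³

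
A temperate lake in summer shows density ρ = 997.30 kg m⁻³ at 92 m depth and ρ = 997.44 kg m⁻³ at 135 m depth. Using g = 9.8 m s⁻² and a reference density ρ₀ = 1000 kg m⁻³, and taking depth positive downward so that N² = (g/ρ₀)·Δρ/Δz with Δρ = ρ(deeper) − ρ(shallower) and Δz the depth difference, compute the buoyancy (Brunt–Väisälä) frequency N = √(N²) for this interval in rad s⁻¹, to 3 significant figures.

5.65 × 10⁻³ rad s⁻¹

Δρ = 997.44 − 997.30 = 0.14 kg m⁻³ over Δz = 135 − 92 = 43 m.
N² = (9.8/1000) × (0.14/43) = 3.1907 × 10⁻⁵ s⁻².
N = √(3.1907 × 10⁻⁵) = 5.6486 × 10⁻³ rad s⁻¹ ≈ 5.65 × 10⁻³ rad s⁻¹.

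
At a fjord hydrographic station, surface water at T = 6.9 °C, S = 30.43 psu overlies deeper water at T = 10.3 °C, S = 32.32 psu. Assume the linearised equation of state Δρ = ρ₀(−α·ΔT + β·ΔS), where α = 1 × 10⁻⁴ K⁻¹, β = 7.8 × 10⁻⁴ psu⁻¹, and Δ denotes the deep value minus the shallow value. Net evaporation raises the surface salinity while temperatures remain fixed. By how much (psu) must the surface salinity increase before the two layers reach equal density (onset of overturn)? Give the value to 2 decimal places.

1.45 psu

Neutral buoyancy requires −α(T_deep − T_surf) + β(S_deep − S_surf′) = 0.
S_surf′ = S_deep − (α/β)·ΔT = 32.32 − (1 × 10⁻⁴/7.8 × 10⁻⁴)·(+3.4) = 31.8841 psu.
Increase required: 31.8841 − 30.43 = 1.4541 psu.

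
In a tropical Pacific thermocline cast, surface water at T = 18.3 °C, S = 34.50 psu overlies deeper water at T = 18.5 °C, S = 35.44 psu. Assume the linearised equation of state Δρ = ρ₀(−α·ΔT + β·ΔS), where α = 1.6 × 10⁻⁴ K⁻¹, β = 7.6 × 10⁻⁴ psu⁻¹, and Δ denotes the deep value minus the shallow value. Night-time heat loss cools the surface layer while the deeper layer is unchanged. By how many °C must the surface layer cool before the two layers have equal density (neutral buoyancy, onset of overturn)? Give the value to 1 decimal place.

4.3 °C

Neutral buoyancy requires Δρ = 0, i.e. −α(T_deep − T_surf′) + β(S_deep − S_surf) = 0.
T_surf′ = T_deep − (β/α)·ΔS = 18.5 − (7.6 × 10⁻⁴/1.6 × 10⁻⁴)·(+0.94) = 14.035 °C.
Cooling required: 18.3 − (14.035) = 4.265 °C.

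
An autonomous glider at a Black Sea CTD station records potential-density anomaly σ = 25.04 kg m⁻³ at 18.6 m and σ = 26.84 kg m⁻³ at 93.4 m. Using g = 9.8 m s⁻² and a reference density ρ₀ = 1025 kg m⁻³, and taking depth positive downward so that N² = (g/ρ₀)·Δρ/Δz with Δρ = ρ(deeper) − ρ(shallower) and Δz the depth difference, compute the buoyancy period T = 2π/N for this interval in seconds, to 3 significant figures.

414 s

Δρ = 1026.84 − 1025.04 = 1.80 kg m⁻³ over Δz = 93.4 − 18.6 = 74.8 m.
N² = (9.8/1025) × (1.80/74.8) = 2.3008 × 10⁻⁴ s⁻².
N = √(2.3008 × 10⁻⁴) = 0.015168 rad s⁻¹, so T = 2π/N = 414.24 s ≈ 414 s.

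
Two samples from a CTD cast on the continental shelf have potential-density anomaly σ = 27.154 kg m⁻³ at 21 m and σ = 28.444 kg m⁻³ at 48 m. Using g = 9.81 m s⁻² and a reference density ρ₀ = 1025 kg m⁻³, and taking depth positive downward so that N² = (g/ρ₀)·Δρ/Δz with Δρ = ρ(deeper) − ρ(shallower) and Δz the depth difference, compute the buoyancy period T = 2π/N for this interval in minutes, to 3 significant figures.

4.90 min

Δρ = 1028.444 − 1027.154 = 1.290 kg m⁻³ over Δz = 48 − 21 = 27 m.
N² = (9.81/1025) × (1.290/27) = 4.5727 × 10⁻⁴ s⁻².
N = √(4.5727 × 10⁻⁴) = 0.021384 rad s⁻¹, so T = 2π/N = 293.83 s = 4.8972 min ≈ 4.90 min.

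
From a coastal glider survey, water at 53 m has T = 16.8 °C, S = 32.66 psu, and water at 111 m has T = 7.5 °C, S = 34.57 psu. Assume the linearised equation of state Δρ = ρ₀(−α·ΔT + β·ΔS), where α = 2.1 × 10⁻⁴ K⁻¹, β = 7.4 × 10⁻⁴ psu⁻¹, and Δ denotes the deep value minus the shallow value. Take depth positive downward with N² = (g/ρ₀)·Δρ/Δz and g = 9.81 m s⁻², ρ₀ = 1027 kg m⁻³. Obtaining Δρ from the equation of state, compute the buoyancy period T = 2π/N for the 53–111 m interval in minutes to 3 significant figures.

ΔT = -9.3 K, ΔS = +1.91 psu (deep − shallow).
Δρ/ρ₀ = −αΔT + βΔS = 1.953 × 10⁻³ + 1.4134 × 10⁻³ = 3.3664 × 10⁻³, so Δρ ≈ 3.457 kg m⁻³.
N² = (g/ρ₀)·Δρ/Δz = g·(Δρ/ρ₀)/Δz = 9.81 × 3.3664 × 10⁻³ / 58 = 5.6939 × 10⁻⁴ s⁻².
N = √(5.6939 × 10⁻⁴) = 0.023862 rad s⁻¹ → T = 2π/N = 263.31 s = 4.3885 min ≈ 4.39 min.

4.39 min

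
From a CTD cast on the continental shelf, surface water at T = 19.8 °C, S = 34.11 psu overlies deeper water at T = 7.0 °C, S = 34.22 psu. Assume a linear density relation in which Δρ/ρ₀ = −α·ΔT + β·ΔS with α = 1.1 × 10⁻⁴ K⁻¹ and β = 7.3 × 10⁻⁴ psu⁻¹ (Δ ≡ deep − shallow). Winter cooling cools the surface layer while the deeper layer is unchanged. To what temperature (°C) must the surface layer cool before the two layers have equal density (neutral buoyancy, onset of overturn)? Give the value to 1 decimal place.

6.3 °C

Neutral buoyancy requires Δρ = 0, i.e. −α(T_deep − T_surf′) + β(S_deep − S_surf) = 0.
T_surf′ = T_deep − (β/α)·ΔS = 7.0 − (7.3 × 10⁻⁴/1.1 × 10⁻⁴)·(+0.11) = 6.270 °C.
Cooling required: 19.8 − (6.270) = 13.530 °C.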